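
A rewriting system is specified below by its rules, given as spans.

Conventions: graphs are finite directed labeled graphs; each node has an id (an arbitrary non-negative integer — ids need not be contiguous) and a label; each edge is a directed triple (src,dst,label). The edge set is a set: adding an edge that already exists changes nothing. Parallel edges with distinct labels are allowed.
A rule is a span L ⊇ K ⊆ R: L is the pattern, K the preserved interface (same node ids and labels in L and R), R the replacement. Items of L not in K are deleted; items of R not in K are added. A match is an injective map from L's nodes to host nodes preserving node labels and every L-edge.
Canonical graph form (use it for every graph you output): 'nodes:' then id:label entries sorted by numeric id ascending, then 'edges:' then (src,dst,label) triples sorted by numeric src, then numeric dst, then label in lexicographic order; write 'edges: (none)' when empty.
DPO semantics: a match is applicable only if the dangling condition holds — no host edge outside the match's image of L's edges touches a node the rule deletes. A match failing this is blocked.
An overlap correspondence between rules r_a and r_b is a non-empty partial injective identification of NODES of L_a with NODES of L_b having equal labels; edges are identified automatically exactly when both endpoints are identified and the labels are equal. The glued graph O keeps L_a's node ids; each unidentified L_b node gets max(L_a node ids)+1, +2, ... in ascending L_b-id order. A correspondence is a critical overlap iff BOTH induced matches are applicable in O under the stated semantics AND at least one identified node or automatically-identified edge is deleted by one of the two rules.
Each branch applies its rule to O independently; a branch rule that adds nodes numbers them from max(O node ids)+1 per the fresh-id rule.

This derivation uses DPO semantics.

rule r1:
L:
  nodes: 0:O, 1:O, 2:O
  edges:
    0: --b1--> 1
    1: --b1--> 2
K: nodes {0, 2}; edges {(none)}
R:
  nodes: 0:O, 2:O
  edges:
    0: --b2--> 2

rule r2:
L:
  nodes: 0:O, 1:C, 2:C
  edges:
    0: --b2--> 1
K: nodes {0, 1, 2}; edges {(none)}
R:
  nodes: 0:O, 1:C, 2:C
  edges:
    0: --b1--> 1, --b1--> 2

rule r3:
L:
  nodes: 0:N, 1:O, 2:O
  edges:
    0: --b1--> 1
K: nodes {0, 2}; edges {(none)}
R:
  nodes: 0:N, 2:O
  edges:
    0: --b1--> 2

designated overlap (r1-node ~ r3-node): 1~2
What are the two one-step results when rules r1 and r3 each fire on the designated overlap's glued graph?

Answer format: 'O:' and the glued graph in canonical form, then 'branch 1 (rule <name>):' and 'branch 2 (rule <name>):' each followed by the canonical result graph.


O:
nodes: 0:O, 1:O, 2:O, 3:N, 4:O
edges: (0,1,b1); (1,2,b1); (3,4,b1)
branch 1 (rule r1):
nodes: 0:O, 2:O, 3:N, 4:O
edges: (0,2,b2); (3,4,b1)
branch 2 (rule r3):
nodes: 0:O, 1:O, 2:O, 3:N
edges: (0,1,b1); (1,2,b1); (3,1,b1)


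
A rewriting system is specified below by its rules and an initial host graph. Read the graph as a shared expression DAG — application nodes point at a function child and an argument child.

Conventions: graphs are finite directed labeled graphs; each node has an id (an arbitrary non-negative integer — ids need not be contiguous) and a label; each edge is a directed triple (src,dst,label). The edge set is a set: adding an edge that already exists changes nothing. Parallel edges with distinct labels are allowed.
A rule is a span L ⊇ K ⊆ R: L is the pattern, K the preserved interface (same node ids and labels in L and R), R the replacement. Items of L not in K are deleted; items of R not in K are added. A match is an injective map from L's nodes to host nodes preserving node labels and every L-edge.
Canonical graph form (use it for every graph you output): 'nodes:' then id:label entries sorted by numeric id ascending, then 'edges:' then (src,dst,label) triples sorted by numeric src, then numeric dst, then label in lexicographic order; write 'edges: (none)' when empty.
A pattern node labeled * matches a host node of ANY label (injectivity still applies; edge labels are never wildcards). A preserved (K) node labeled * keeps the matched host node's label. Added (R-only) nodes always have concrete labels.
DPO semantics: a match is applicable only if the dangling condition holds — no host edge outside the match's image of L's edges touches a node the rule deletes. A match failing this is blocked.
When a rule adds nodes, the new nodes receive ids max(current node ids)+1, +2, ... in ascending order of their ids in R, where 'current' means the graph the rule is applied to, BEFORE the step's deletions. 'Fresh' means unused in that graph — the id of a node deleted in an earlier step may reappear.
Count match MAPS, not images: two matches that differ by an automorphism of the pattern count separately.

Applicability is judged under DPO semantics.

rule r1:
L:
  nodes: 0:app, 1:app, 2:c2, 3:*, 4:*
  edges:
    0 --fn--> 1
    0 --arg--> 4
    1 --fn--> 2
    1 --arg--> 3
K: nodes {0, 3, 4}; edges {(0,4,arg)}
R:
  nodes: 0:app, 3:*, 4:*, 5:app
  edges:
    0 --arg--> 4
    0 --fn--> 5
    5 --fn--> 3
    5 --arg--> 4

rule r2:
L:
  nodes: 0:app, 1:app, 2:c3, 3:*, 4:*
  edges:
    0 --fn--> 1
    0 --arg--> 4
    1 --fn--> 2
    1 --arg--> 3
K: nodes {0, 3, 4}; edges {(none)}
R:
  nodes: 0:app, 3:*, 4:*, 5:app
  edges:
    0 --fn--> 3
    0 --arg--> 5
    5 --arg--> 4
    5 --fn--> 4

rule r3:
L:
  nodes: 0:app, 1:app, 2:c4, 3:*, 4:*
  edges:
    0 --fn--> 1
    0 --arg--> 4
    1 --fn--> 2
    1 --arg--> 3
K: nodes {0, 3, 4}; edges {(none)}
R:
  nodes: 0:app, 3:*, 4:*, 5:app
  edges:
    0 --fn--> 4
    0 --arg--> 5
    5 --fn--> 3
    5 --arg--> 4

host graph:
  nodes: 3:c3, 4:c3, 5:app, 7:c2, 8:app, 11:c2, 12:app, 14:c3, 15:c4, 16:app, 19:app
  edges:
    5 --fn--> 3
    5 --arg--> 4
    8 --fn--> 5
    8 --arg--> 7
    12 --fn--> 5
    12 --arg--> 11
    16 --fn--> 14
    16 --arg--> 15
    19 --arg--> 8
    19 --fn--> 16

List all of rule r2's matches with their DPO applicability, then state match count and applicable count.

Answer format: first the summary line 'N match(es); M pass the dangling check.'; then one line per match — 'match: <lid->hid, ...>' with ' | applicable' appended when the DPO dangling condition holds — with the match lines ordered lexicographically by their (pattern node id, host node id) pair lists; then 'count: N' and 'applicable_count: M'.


3 match(es); 1 pass the dangling check.
match: 0->8, 1->5, 2->3, 3->4, 4->7
match: 0->12, 1->5, 2->3, 3->4, 4->11
match: 0->19, 1->16, 2->14, 3->15, 4->8 | applicable
count: 3
applicable_count: 1


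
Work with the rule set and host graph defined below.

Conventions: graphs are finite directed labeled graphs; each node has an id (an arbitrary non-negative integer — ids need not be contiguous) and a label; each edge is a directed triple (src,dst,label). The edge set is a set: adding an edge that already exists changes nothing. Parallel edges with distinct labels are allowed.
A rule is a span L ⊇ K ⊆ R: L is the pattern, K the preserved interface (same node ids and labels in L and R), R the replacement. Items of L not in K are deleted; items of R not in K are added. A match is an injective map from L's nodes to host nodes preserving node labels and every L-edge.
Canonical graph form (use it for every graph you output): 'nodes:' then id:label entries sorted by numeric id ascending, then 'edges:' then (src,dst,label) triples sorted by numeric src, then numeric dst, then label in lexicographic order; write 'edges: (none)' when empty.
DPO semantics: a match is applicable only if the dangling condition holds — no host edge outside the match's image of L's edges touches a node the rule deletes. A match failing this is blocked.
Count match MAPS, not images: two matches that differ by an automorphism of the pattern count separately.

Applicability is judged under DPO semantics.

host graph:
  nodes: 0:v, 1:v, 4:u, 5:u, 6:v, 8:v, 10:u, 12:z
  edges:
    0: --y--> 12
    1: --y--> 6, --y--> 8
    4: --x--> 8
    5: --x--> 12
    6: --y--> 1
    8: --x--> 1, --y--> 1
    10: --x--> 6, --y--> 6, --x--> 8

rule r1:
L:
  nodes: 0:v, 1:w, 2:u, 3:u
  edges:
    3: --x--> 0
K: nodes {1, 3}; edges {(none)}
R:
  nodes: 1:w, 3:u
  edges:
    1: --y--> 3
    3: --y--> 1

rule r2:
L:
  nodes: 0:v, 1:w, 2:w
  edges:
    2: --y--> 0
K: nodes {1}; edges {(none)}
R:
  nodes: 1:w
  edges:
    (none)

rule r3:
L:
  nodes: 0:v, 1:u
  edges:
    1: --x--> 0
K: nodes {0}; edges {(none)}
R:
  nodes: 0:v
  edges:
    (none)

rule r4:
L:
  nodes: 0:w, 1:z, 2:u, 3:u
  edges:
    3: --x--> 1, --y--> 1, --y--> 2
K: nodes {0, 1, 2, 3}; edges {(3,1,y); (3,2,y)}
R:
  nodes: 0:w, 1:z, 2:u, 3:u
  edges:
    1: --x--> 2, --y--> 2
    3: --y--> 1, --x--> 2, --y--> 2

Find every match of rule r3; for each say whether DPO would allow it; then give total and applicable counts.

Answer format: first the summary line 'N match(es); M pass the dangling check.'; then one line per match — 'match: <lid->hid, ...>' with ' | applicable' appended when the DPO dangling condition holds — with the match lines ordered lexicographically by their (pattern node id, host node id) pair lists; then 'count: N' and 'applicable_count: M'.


3 match(es); 1 pass the dangling check.
match: 0->6, 1->10
match: 0->8, 1->4 | applicable
match: 0->8, 1->10
count: 3
applicable_count: 1


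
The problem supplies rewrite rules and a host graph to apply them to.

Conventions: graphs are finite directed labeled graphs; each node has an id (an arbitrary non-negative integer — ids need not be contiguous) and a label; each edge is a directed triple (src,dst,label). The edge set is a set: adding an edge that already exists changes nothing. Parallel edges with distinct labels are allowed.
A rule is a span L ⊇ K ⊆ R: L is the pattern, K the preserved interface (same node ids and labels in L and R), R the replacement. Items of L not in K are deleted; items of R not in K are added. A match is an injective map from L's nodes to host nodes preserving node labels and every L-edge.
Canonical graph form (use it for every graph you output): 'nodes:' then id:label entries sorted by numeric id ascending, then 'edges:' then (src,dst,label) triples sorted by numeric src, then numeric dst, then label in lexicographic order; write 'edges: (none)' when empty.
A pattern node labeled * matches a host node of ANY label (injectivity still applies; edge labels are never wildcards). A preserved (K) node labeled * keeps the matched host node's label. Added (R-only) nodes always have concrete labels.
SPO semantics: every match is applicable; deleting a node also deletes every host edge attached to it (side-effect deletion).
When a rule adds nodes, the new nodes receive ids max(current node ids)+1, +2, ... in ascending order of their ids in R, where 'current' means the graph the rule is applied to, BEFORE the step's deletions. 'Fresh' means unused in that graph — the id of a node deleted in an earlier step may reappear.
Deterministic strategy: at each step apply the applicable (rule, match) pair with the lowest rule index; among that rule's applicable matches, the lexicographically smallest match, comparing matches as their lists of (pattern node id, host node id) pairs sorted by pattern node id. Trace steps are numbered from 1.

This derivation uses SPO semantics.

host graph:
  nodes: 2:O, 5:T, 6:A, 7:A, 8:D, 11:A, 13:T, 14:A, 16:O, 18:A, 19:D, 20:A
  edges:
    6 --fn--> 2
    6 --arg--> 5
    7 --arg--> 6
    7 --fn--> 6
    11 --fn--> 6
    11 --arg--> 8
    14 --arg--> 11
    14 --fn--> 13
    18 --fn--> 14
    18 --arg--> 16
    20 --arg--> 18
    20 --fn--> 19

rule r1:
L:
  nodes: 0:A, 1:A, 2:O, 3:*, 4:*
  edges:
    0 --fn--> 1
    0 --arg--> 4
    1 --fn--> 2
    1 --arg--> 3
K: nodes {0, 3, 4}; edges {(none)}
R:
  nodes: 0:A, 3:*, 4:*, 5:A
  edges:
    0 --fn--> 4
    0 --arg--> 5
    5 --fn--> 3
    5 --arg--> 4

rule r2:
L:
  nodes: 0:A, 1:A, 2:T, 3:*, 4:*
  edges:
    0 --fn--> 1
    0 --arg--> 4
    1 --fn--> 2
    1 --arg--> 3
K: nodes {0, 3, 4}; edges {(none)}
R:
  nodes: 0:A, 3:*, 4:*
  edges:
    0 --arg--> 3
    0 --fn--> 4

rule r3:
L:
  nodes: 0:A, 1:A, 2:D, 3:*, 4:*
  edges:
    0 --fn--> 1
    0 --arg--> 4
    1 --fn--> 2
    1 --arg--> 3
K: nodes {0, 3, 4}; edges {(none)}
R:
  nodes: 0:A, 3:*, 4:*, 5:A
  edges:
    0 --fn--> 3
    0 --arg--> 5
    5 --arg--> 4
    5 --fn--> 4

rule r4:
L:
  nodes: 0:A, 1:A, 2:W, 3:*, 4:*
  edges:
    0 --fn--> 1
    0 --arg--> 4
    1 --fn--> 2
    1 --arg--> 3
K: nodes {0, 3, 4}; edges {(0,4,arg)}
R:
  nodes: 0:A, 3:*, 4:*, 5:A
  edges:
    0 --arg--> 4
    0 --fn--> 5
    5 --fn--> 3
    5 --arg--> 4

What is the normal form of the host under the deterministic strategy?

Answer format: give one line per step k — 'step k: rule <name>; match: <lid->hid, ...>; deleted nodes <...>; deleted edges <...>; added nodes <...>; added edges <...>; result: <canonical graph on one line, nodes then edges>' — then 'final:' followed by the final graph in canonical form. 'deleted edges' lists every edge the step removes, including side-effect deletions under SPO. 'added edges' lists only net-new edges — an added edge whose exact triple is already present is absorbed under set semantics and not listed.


step 1: rule r1; match: 0->11, 1->6, 2->2, 3->5, 4->8; deleted nodes 2, 6; deleted edges (6,2,fn); (6,5,arg); (7,6,arg); (7,6,fn); (11,6,fn); (11,8,arg); added nodes 21; added edges (11,8,fn); (11,21,arg); (21,5,fn); (21,8,arg); result: nodes: 5:T, 7:A, 8:D, 11:A, 13:T, 14:A, 16:O, 18:A, 19:D, 20:A, 21:A edges: (11,8,fn); (11,21,arg); (14,11,arg); (14,13,fn); (18,14,fn); (18,16,arg); (20,18,arg); (20,19,fn); (21,5,fn); (21,8,arg)
step 2: rule r2; match: 0->18, 1->14, 2->13, 3->11, 4->16; deleted nodes 13, 14; deleted edges (14,11,arg); (14,13,fn); (18,14,fn); (18,16,arg); added nodes (none); added edges (18,11,arg); (18,16,fn); result: nodes: 5:T, 7:A, 8:D, 11:A, 16:O, 18:A, 19:D, 20:A, 21:A edges: (11,8,fn); (11,21,arg); (18,11,arg); (18,16,fn); (20,18,arg); (20,19,fn); (21,5,fn); (21,8,arg)
final:
nodes: 5:T, 7:A, 8:D, 11:A, 16:O, 18:A, 19:D, 20:A, 21:A
edges: (11,8,fn); (11,21,arg); (18,11,arg); (18,16,fn); (20,18,arg); (20,19,fn); (21,5,fn); (21,8,arg)


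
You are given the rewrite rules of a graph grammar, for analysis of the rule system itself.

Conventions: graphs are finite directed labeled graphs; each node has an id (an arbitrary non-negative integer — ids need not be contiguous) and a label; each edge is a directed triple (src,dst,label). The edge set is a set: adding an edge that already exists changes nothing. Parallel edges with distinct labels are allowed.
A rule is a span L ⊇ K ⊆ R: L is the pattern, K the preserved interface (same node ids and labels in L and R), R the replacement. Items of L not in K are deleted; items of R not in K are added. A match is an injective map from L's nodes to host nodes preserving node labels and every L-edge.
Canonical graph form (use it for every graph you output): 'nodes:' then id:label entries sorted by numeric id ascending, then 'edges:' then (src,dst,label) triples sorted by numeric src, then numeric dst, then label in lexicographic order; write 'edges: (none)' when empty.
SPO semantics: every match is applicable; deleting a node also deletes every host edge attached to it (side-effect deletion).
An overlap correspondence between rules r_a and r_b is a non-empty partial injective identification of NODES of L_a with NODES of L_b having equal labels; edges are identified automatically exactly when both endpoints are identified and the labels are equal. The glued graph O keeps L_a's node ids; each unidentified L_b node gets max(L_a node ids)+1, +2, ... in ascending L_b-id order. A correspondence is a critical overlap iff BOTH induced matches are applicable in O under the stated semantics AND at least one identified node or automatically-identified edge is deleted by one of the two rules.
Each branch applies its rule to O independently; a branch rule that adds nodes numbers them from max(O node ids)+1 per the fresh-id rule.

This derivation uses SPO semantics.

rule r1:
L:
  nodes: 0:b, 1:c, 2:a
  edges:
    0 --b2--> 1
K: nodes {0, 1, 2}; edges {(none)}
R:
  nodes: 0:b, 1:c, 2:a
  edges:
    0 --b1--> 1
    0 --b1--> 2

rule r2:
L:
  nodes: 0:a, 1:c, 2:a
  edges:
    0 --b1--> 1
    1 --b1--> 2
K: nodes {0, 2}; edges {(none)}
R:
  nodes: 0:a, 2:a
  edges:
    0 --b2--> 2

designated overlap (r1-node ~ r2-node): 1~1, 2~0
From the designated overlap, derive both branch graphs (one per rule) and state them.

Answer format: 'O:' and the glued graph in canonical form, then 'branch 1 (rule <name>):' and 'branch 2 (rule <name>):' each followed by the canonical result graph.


O:
nodes: 0:b, 1:c, 2:a, 3:a
edges: (0,1,b2); (1,3,b1); (2,1,b1)
branch 1 (rule r1):
nodes: 0:b, 1:c, 2:a, 3:a
edges: (0,1,b1); (0,2,b1); (1,3,b1); (2,1,b1)
branch 2 (rule r2):
nodes: 0:b, 2:a, 3:a
edges: (2,3,b2)


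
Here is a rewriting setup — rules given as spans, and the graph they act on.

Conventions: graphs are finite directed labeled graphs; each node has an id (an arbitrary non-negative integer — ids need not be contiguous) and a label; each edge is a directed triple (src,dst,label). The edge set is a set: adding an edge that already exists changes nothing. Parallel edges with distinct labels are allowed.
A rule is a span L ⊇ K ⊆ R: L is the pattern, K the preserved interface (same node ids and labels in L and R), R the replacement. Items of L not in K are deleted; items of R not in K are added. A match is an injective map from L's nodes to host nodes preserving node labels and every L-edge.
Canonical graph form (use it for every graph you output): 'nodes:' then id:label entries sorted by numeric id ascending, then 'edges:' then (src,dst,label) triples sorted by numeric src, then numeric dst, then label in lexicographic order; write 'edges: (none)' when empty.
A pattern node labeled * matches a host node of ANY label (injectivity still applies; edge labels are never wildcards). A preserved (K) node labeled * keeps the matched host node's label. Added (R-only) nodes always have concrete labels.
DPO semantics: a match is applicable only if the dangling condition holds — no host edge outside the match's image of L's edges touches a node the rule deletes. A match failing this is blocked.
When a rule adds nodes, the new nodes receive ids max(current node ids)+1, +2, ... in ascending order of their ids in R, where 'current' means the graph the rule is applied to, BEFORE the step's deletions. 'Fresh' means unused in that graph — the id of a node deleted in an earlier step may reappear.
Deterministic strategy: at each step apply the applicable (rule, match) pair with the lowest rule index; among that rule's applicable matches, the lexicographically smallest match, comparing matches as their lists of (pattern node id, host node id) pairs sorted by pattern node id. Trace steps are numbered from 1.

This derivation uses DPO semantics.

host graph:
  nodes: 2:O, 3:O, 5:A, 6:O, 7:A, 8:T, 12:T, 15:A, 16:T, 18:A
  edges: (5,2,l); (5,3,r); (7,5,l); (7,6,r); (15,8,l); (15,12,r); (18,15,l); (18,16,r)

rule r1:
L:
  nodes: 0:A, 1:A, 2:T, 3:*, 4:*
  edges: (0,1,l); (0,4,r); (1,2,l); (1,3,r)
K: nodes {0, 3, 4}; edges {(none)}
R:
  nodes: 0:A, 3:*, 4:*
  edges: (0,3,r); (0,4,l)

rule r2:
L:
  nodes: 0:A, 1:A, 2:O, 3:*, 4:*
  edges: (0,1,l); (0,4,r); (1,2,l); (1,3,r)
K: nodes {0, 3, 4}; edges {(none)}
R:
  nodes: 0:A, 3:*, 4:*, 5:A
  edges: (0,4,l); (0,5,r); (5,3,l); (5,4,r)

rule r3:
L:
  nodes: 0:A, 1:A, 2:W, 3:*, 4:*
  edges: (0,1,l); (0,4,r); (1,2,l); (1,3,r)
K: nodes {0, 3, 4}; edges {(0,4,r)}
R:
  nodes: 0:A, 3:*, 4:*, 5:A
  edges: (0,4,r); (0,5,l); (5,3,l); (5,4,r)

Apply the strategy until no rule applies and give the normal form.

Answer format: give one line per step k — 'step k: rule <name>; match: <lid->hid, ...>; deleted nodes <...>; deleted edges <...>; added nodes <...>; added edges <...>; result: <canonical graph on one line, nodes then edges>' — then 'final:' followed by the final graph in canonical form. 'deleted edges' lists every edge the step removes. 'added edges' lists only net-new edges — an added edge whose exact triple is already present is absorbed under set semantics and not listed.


step 1: rule r1; match: 0->18, 1->15, 2->8, 3->12, 4->16; deleted nodes 8, 15; deleted edges (15,8,l); (15,12,r); (18,15,l); (18,16,r); added nodes (none); added edges (18,12,r); (18,16,l); result: nodes: 2:O, 3:O, 5:A, 6:O, 7:A, 12:T, 16:T, 18:A edges: (5,2,l); (5,3,r); (7,5,l); (7,6,r); (18,12,r); (18,16,l)
step 2: rule r2; match: 0->7, 1->5, 2->2, 3->3, 4->6; deleted nodes 2, 5; deleted edges (5,2,l); (5,3,r); (7,5,l); (7,6,r); added nodes 19; added edges (7,6,l); (7,19,r); (19,3,l); (19,6,r); result: nodes: 3:O, 6:O, 7:A, 12:T, 16:T, 18:A, 19:A edges: (7,6,l); (7,19,r); (18,12,r); (18,16,l); (19,3,l); (19,6,r)
final:
nodes: 3:O, 6:O, 7:A, 12:T, 16:T, 18:A, 19:A
edges: (7,6,l); (7,19,r); (18,12,r); (18,16,l); (19,3,l); (19,6,r)


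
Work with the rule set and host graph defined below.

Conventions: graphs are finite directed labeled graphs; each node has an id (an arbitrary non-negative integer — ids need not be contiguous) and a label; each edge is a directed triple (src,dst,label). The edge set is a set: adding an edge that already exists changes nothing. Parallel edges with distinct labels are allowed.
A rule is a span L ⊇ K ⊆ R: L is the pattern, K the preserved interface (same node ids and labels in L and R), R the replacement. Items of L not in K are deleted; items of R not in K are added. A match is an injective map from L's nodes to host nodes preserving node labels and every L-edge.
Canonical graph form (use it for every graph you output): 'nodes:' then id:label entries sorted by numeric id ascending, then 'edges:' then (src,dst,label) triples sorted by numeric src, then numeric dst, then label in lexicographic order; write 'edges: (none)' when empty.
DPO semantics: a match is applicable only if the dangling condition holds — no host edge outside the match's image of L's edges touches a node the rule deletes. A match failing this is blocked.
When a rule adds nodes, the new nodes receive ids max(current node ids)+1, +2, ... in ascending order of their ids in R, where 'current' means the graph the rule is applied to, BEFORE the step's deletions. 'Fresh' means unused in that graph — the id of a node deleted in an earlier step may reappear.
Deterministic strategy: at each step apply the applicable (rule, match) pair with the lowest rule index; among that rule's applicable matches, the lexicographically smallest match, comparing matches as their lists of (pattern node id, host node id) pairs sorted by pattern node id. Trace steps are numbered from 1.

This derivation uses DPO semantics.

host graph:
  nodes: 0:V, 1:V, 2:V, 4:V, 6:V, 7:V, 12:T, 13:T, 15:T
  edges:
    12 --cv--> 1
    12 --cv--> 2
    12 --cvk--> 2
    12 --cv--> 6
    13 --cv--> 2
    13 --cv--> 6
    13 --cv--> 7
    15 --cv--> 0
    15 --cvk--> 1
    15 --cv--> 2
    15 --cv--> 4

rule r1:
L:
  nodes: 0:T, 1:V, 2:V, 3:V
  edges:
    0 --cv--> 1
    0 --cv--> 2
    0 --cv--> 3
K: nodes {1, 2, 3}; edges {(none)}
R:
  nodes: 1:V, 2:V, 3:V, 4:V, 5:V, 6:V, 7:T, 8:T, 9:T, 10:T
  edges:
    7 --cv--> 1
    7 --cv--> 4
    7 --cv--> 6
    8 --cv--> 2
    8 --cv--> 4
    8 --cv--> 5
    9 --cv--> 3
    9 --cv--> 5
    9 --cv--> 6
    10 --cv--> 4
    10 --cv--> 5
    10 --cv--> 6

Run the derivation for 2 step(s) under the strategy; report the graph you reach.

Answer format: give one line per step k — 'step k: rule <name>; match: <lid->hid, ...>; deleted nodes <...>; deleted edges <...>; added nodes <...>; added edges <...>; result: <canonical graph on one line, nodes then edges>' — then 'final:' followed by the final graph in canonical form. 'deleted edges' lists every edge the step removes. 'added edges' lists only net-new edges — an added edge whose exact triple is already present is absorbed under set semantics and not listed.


step 1: rule r1; match: 0->13, 1->2, 2->6, 3->7; deleted nodes 13; deleted edges (13,2,cv); (13,6,cv); (13,7,cv); added nodes 16, 17, 18, 19, 20, 21, 22; added edges (19,2,cv); (19,16,cv); (19,18,cv); (20,6,cv); (20,16,cv); (20,17,cv); (21,7,cv); (21,17,cv); (21,18,cv); (22,16,cv); (22,17,cv); (22,18,cv); result: nodes: 0:V, 1:V, 2:V, 4:V, 6:V, 7:V, 12:T, 15:T, 16:V, 17:V, 18:V, 19:T, 20:T, 21:T, 22:T edges: (12,1,cv); (12,2,cv); (12,2,cvk); (12,6,cv); (15,0,cv); (15,1,cvk); (15,2,cv); (15,4,cv); (19,2,cv); (19,16,cv); (19,18,cv); (20,6,cv); (20,16,cv); (20,17,cv); (21,7,cv); (21,17,cv); (21,18,cv); (22,16,cv); (22,17,cv); (22,18,cv)
step 2: rule r1; match: 0->19, 1->2, 2->16, 3->18; deleted nodes 19; deleted edges (19,2,cv); (19,16,cv); (19,18,cv); added nodes 23, 24, 25, 26, 27, 28, 29; added edges (26,2,cv); (26,23,cv); (26,25,cv); (27,16,cv); (27,23,cv); (27,24,cv); (28,18,cv); (28,24,cv); (28,25,cv); (29,23,cv); (29,24,cv); (29,25,cv); result: nodes: 0:V, 1:V, 2:V, 4:V, 6:V, 7:V, 12:T, 15:T, 16:V, 17:V, 18:V, 20:T, 21:T, 22:T, 23:V, 24:V, 25:V, 26:T, 27:T, 28:T, 29:T edges: (12,1,cv); (12,2,cv); (12,2,cvk); (12,6,cv); (15,0,cv); (15,1,cvk); (15,2,cv); (15,4,cv); (20,6,cv); (20,16,cv); (20,17,cv); (21,7,cv); (21,17,cv); (21,18,cv); (22,16,cv); (22,17,cv); (22,18,cv); (26,2,cv); (26,23,cv); (26,25,cv); (27,16,cv); (27,23,cv); (27,24,cv); (28,18,cv); (28,24,cv); (28,25,cv); (29,23,cv); (29,24,cv); (29,25,cv)
final:
nodes: 0:V, 1:V, 2:V, 4:V, 6:V, 7:V, 12:T, 15:T, 16:V, 17:V, 18:V, 20:T, 21:T, 22:T, 23:V, 24:V, 25:V, 26:T, 27:T, 28:T, 29:T
edges: (12,1,cv); (12,2,cv); (12,2,cvk); (12,6,cv); (15,0,cv); (15,1,cvk); (15,2,cv); (15,4,cv); (20,6,cv); (20,16,cv); (20,17,cv); (21,7,cv); (21,17,cv); (21,18,cv); (22,16,cv); (22,17,cv); (22,18,cv); (26,2,cv); (26,23,cv); (26,25,cv); (27,16,cv); (27,23,cv); (27,24,cv); (28,18,cv); (28,24,cv); (28,25,cv); (29,23,cv); (29,24,cv); (29,25,cv)


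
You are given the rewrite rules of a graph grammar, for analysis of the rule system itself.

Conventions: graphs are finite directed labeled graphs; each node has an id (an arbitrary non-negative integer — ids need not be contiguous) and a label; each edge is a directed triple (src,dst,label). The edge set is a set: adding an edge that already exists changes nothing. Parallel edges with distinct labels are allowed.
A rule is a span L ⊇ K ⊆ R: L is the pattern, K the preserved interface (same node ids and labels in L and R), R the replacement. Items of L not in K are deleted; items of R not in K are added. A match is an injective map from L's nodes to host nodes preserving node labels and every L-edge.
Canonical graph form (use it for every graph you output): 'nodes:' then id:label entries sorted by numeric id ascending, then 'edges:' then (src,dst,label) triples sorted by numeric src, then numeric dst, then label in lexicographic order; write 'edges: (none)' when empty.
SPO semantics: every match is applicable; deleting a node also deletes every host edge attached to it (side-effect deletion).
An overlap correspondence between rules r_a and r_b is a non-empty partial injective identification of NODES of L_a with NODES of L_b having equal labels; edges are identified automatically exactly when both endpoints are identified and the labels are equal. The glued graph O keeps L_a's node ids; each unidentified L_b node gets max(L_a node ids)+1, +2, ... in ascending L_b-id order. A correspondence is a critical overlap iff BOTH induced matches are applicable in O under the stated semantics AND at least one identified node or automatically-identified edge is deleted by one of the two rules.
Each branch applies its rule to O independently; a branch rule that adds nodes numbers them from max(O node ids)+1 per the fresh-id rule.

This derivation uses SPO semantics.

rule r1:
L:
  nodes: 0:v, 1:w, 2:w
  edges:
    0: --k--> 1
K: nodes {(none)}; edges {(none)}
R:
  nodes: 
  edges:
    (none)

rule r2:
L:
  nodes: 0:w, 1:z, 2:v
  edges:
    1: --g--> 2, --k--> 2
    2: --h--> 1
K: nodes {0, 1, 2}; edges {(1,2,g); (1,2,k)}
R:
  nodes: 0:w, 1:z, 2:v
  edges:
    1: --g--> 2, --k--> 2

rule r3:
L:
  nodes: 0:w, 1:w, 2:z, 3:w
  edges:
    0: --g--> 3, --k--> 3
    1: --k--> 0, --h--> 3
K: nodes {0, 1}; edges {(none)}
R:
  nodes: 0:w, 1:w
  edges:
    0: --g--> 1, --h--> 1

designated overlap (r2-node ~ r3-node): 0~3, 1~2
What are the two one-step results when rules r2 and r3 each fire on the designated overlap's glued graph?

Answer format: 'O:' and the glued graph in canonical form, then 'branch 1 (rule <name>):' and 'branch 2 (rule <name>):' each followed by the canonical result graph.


O:
nodes: 0:w, 1:z, 2:v, 3:w, 4:w
edges: (1,2,g); (1,2,k); (2,1,h); (3,0,g); (3,0,k); (4,0,h); (4,3,k)
branch 1 (rule r2):
nodes: 0:w, 1:z, 2:v, 3:w, 4:w
edges: (1,2,g); (1,2,k); (3,0,g); (3,0,k); (4,0,h); (4,3,k)
branch 2 (rule r3):
nodes: 2:v, 3:w, 4:w
edges: (3,4,g); (3,4,h)


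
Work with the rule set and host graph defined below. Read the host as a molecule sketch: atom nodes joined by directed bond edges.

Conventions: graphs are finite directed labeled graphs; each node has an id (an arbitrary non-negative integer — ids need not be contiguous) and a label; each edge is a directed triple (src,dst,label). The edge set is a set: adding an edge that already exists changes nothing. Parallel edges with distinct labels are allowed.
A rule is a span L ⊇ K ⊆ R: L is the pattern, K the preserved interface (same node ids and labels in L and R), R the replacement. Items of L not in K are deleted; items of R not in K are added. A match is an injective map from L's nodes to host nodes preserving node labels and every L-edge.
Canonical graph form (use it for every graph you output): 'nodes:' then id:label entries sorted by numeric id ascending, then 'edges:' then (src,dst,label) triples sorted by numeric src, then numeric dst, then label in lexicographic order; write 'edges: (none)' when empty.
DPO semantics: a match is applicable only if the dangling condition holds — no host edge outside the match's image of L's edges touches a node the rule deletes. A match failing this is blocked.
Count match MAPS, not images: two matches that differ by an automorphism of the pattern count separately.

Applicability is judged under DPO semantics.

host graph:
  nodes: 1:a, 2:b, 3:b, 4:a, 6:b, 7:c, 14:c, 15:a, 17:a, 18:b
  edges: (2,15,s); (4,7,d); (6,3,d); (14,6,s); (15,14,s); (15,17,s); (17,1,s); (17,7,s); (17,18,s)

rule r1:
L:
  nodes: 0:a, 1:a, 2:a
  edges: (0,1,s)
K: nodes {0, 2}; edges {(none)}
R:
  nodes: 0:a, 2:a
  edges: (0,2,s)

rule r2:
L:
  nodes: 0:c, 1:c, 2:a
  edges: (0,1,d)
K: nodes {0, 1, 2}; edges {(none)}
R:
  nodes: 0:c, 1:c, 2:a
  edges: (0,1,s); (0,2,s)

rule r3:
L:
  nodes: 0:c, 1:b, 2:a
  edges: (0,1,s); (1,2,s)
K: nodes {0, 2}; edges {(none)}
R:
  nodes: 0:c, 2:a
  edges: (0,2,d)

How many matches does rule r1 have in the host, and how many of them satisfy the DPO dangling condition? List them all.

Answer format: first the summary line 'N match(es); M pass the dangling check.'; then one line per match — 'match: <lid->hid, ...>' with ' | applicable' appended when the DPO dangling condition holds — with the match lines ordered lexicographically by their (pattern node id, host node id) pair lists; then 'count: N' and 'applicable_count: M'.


4 match(es); 2 pass the dangling check.
match: 0->15, 1->17, 2->1
match: 0->15, 1->17, 2->4
match: 0->17, 1->1, 2->4 | applicable
match: 0->17, 1->1, 2->15 | applicable
count: 4
applicable_count: 2


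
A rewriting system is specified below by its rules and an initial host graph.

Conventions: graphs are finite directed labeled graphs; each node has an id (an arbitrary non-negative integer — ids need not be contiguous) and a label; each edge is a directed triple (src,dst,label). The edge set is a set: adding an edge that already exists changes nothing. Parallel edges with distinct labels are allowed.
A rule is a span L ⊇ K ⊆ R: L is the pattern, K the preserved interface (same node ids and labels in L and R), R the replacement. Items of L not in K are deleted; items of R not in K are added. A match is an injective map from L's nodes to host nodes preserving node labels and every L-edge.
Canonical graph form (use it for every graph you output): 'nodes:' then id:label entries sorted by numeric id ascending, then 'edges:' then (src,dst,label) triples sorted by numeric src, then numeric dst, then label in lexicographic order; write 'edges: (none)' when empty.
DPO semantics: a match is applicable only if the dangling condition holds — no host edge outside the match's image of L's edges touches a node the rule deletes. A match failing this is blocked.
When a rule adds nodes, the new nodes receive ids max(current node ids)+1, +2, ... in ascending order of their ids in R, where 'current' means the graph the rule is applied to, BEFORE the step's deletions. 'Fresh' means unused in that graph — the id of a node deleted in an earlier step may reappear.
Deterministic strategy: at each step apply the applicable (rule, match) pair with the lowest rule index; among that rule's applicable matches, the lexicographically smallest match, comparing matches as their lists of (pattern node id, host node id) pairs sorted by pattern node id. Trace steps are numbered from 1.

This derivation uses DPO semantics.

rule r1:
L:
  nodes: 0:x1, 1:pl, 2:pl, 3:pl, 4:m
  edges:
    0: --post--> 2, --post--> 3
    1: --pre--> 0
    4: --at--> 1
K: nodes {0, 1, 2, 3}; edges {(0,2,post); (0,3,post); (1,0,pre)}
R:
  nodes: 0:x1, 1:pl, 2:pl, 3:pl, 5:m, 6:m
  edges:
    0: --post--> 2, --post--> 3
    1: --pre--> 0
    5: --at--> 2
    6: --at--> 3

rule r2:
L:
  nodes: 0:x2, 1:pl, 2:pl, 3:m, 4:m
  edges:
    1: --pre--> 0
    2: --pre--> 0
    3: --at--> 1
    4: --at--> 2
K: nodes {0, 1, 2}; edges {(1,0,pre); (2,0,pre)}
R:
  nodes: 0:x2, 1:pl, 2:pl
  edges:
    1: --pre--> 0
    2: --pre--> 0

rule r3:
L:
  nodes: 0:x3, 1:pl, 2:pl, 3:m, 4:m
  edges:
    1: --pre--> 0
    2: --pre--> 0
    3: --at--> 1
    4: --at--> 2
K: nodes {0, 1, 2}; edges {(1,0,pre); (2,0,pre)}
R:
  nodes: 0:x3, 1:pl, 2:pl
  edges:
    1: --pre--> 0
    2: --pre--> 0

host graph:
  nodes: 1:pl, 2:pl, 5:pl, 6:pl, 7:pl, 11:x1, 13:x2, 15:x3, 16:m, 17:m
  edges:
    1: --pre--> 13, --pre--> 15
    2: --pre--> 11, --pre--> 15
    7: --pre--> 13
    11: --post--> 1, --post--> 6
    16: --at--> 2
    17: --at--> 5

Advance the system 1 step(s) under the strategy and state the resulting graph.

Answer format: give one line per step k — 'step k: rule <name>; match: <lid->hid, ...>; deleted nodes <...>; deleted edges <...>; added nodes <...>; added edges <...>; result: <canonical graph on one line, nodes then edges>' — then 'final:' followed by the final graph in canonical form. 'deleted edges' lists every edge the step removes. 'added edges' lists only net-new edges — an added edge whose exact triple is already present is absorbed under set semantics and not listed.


step 1: rule r1; match: 0->11, 1->2, 2->1, 3->6, 4->16; deleted nodes 16; deleted edges (16,2,at); added nodes 18, 19; added edges (18,1,at); (19,6,at); result: nodes: 1:pl, 2:pl, 5:pl, 6:pl, 7:pl, 11:x1, 13:x2, 15:x3, 17:m, 18:m, 19:m edges: (1,13,pre); (1,15,pre); (2,11,pre); (2,15,pre); (7,13,pre); (11,1,post); (11,6,post); (17,5,at); (18,1,at); (19,6,at)
final:
nodes: 1:pl, 2:pl, 5:pl, 6:pl, 7:pl, 11:x1, 13:x2, 15:x3, 17:m, 18:m, 19:m
edges: (1,13,pre); (1,15,pre); (2,11,pre); (2,15,pre); (7,13,pre); (11,1,post); (11,6,post); (17,5,at); (18,1,at); (19,6,at)


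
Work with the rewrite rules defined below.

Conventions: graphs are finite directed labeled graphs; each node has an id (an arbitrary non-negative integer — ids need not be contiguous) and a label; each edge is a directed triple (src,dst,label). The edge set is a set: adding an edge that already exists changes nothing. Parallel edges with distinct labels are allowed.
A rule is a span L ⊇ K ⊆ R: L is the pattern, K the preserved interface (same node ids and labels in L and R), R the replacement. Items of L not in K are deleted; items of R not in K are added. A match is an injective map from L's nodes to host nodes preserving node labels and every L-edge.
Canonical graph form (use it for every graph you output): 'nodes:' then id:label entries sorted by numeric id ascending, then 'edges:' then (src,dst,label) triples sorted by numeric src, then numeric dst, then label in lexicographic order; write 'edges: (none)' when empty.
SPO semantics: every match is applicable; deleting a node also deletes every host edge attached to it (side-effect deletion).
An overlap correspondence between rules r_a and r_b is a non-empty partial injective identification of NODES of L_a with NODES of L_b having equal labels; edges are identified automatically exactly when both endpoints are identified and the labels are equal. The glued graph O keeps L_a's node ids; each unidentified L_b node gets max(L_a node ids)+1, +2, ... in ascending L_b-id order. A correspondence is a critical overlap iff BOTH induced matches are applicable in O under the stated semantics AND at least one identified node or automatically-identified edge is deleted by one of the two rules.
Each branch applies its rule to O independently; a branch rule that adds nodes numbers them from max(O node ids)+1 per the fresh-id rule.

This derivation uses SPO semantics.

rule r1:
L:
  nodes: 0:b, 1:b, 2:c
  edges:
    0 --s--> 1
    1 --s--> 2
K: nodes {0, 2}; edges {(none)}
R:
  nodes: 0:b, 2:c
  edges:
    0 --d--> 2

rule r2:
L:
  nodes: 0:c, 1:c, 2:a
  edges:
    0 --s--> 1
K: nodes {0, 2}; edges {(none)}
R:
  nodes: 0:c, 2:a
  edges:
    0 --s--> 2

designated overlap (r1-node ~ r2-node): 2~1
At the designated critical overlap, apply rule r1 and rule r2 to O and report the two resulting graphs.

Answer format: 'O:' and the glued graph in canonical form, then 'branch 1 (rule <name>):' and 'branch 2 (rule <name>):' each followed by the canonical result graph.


O:
nodes: 0:b, 1:b, 2:c, 3:c, 4:a
edges: (0,1,s); (1,2,s); (3,2,s)
branch 1 (rule r1):
nodes: 0:b, 2:c, 3:c, 4:a
edges: (0,2,d); (3,2,s)
branch 2 (rule r2):
nodes: 0:b, 1:b, 3:c, 4:a
edges: (0,1,s); (3,4,s)


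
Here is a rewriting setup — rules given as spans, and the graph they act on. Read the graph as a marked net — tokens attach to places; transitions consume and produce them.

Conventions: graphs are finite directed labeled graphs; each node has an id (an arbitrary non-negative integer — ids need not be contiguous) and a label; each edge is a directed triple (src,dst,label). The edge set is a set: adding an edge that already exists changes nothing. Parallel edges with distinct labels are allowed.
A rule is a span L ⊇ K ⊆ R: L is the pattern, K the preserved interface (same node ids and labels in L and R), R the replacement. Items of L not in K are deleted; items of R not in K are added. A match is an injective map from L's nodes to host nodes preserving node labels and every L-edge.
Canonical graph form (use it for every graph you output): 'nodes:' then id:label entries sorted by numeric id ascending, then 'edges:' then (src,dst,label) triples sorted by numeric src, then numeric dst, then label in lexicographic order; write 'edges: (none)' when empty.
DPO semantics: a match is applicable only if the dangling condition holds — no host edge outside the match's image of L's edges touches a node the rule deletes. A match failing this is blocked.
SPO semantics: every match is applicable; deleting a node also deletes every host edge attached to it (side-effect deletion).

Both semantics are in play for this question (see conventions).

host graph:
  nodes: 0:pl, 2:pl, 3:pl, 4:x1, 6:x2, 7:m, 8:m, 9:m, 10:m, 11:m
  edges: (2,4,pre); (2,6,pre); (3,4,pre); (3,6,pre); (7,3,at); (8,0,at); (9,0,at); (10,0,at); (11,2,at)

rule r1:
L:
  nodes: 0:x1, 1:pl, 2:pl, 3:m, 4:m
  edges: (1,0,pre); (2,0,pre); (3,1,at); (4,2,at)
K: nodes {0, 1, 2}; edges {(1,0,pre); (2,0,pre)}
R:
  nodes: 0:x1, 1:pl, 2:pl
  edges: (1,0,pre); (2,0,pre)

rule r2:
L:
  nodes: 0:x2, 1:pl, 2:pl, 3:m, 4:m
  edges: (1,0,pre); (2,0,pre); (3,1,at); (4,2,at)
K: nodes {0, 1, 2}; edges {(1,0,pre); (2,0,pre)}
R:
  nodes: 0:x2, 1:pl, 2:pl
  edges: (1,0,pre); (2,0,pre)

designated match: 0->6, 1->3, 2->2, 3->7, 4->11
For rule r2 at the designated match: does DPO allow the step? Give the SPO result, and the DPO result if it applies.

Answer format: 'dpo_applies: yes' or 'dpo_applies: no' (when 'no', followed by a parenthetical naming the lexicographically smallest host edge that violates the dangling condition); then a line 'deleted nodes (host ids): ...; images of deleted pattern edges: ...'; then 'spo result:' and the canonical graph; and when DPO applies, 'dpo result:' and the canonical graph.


dpo_applies: yes
deleted nodes (host ids): 7, 11; images of deleted pattern edges: (7,3,at); (11,2,at)
spo result:
nodes: 0:pl, 2:pl, 3:pl, 4:x1, 6:x2, 8:m, 9:m, 10:m
edges: (2,4,pre); (2,6,pre); (3,4,pre); (3,6,pre); (8,0,at); (9,0,at); (10,0,at)
dpo result:
nodes: 0:pl, 2:pl, 3:pl, 4:x1, 6:x2, 8:m, 9:m, 10:m
edges: (2,4,pre); (2,6,pre); (3,4,pre); (3,6,pre); (8,0,at); (9,0,at); (10,0,at)
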